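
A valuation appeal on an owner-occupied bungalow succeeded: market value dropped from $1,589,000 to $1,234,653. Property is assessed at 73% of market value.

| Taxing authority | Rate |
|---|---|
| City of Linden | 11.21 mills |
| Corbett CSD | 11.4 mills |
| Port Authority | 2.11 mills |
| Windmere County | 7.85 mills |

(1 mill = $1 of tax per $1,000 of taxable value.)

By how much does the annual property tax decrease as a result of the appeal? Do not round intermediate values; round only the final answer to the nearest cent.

Old assessed value = $1,589,000 × 0.73 = $1,159,970
New assessed value = $1,234,653 × 0.73 = $901,296.69
Combined rate = 0.01121 + 0.0114 + 0.00211 + 0.00785 = 0.03257
Old tax = $1,159,970 × 0.03257 = $37,780.2229
New tax = $901,296.69 × 0.03257 = $29,355.2331933
Reduction = $37,780.2229 − $29,355.2331933 = $8,424.9897067

$8,424.99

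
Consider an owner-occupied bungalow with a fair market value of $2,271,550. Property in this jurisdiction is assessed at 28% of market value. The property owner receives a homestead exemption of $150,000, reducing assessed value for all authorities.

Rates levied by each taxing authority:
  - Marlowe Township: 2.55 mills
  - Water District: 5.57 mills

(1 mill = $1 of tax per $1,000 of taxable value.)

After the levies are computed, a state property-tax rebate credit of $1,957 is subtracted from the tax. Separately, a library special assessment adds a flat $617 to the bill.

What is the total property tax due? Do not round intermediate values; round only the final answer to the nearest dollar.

$2,607

Assessed value = $2,271,550 × 0.28 = $636,034
Taxable value = $636,034 − $150,000 = $486,034
Marlowe Township: $486,034 × 0.00255 = $1,239.3867
Water District: $486,034 × 0.00557 = $2,707.20938
Levies subtotal = $3,946.59608
After credit = $3,946.59608 − $1,957 = $1,989.59608
Total = $1,989.59608 + $617 = $2,606.59608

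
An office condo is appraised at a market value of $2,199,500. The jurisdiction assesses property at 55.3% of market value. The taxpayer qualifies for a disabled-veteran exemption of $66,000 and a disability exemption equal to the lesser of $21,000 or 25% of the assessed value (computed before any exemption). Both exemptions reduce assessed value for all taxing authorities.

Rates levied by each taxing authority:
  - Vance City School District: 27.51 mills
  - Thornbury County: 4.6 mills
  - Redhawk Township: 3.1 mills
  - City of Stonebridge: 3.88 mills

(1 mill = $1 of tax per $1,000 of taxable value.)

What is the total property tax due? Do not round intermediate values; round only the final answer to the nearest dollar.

$44,145

Assessed value = $2,199,500 × 0.553 = $1,216,323.5
Disability exemption = min($21,000, 25% × $1,216,323.5) = min($21,000, $304,080.875) = $21,000 (dollar cap binds)
Taxable value = $1,216,323.5 − $66,000 − $21,000 = $1,129,323.5
Vance City School District: $1,129,323.5 × 0.02751 = $31,067.689485
Thornbury County: $1,129,323.5 × 0.0046 = $5,194.8881
Redhawk Township: $1,129,323.5 × 0.0031 = $3,500.90285
City of Stonebridge: $1,129,323.5 × 0.00388 = $4,381.77518
Total = $44,145.255615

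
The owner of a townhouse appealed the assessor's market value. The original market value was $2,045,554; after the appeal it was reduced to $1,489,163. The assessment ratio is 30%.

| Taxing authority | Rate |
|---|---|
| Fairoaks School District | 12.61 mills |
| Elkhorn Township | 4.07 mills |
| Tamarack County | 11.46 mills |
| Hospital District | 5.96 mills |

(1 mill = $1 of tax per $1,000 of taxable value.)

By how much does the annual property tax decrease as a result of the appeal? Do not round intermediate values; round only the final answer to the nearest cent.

$5,691.88

Old assessed value = $2,045,554 × 0.3 = $613,666.2
New assessed value = $1,489,163 × 0.3 = $446,748.9
Combined rate = 0.01261 + 0.00407 + 0.01146 + 0.00596 = 0.0341
Old tax = $613,666.2 × 0.0341 = $20,926.01742
New tax = $446,748.9 × 0.0341 = $15,234.13749
Reduction = $20,926.01742 − $15,234.13749 = $5,691.87993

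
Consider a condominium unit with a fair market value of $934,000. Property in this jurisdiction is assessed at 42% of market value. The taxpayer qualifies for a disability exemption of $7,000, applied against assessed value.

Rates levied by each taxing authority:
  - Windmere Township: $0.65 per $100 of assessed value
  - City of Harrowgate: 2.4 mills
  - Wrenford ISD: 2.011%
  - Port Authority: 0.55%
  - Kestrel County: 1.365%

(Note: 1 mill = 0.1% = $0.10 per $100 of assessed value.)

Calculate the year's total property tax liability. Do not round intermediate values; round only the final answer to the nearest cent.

$18,555.08

Assessed value = $934,000 × 0.42 = $392,280
Taxable value = $392,280 − $7,000 = $385,280
Windmere Township: $385,280 × 0.0065 = $2,504.32
City of Harrowgate: $385,280 × 0.0024 = $924.672
Wrenford ISD: $385,280 × 0.02011 = $7,747.9808
Port Authority: $385,280 × 0.0055 = $2,119.04
Kestrel County: $385,280 × 0.01365 = $5,259.072
Total = $18,555.0848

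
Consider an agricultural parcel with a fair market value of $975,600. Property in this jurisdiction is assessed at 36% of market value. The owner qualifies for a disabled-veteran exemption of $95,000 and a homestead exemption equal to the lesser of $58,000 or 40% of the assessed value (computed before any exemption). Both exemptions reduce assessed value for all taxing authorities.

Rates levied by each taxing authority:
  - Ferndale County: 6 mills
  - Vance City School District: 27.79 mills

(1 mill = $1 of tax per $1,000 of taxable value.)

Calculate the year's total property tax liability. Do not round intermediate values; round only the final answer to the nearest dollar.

$6,698

Assessed value = $975,600 × 0.36 = $351,216
Homestead exemption = min($58,000, 40% × $351,216) = min($58,000, $140,486.4) = $58,000 (dollar cap binds)
Taxable value = $351,216 − $95,000 − $58,000 = $198,216
Ferndale County: $198,216 × 0.006 = $1,189.296
Vance City School District: $198,216 × 0.02779 = $5,508.42264
Total = $6,697.71864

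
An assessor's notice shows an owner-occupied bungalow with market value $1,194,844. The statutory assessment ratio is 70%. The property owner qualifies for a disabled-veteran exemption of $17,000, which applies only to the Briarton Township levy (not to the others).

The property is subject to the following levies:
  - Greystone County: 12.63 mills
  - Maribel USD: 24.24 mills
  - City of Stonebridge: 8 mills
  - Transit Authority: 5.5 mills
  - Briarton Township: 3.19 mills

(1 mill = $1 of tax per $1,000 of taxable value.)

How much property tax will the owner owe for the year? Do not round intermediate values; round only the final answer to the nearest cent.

Assessed value = $1,194,844 × 0.7 = $836,390.8
Greystone County: $836,390.8 × 0.01263 = $10,563.615804
Maribel USD: $836,390.8 × 0.02424 = $20,274.112992
City of Stonebridge: $836,390.8 × 0.008 = $6,691.1264
Transit Authority: $836,390.8 × 0.0055 = $4,600.1494
Briarton Township: ($836,390.8 − $17,000) × 0.00319 = $819,390.8 × 0.00319 = $2,613.856652
Total = $44,742.861248

$44,742.86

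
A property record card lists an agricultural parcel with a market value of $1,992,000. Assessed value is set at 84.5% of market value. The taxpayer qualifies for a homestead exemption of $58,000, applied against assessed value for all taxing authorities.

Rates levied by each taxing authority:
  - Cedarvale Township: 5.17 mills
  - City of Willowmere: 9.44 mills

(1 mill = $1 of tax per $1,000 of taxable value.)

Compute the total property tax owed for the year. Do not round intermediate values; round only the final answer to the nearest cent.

$23,744.76

Assessed value = $1,992,000 × 0.845 = $1,683,240
Taxable value = $1,683,240 − $58,000 = $1,625,240
Cedarvale Township: $1,625,240 × 0.00517 = $8,402.4908
City of Willowmere: $1,625,240 × 0.00944 = $15,342.2656
Total = $8,402.4908 + $15,342.2656 = $23,744.7564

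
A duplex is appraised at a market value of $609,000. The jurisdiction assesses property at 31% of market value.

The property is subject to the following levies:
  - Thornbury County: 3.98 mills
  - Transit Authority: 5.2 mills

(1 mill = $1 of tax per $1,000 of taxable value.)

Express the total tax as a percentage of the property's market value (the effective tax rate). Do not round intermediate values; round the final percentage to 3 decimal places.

Assessed value = $609,000 × 0.31 = $188,790
Thornbury County: $188,790 × 0.00398 = $751.3842
Transit Authority: $188,790 × 0.0052 = $981.708
Total tax = $1,733.0922
Effective rate = $1,733.0922 ÷ $609,000 = 0.285% of market value

0.285%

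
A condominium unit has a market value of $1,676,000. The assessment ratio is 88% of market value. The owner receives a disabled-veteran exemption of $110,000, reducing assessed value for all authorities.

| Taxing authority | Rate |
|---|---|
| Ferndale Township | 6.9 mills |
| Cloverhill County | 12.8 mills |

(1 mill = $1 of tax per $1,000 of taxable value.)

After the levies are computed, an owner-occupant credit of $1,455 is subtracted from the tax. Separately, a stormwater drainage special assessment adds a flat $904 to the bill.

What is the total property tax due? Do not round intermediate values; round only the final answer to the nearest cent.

Assessed value = $1,676,000 × 0.88 = $1,474,880
Taxable value = $1,474,880 − $110,000 = $1,364,880
Ferndale Township: $1,364,880 × 0.0069 = $9,417.672
Cloverhill County: $1,364,880 × 0.0128 = $17,470.464
Levies subtotal = $26,888.136
After credit = $26,888.136 − $1,455 = $25,433.136
Total = $25,433.136 + $904 = $26,337.136

$26,337.14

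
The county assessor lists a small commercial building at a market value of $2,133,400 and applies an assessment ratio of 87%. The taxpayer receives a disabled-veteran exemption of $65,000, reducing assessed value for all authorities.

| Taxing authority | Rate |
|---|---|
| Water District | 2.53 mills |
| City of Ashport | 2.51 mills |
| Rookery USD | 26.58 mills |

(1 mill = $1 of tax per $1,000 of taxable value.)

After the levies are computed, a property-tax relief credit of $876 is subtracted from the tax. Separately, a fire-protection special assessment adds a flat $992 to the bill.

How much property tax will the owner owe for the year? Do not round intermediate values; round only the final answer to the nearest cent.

$56,749.25

Assessed value = $2,133,400 × 0.87 = $1,856,058
Taxable value = $1,856,058 − $65,000 = $1,791,058
Water District: $1,791,058 × 0.00253 = $4,531.37674
City of Ashport: $1,791,058 × 0.00251 = $4,495.55558
Rookery USD: $1,791,058 × 0.02658 = $47,606.32164
Levies subtotal = $56,633.25396
After credit = $56,633.25396 − $876 = $55,757.25396
Total = $55,757.25396 + $992 = $56,749.25396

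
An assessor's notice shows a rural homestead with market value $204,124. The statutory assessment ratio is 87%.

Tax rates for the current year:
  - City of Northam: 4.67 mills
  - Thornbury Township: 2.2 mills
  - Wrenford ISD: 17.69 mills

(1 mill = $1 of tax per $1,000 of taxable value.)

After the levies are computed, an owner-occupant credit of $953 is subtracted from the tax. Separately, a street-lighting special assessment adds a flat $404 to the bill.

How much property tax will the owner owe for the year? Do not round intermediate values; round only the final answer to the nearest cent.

$3,812.56

Assessed value = $204,124 × 0.87 = $177,587.88
City of Northam: $177,587.88 × 0.00467 = $829.3353996
Thornbury Township: $177,587.88 × 0.0022 = $390.693336
Wrenford ISD: $177,587.88 × 0.01769 = $3,141.5295972
Levies subtotal = $4,361.5583328
After credit = $4,361.5583328 − $953 = $3,408.5583328
Total = $3,408.5583328 + $404 = $3,812.5583328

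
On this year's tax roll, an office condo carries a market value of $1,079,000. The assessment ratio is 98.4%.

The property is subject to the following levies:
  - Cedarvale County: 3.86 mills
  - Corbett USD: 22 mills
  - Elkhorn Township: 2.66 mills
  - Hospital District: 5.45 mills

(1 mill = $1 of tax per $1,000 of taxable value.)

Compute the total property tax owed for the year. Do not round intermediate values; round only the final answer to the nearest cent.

Assessed value = $1,079,000 × 0.984 = $1,061,736
Cedarvale County: $1,061,736 × 0.00386 = $4,098.30096
Corbett USD: $1,061,736 × 0.022 = $23,358.192
Elkhorn Township: $1,061,736 × 0.00266 = $2,824.21776
Hospital District: $1,061,736 × 0.00545 = $5,786.4612
Total = $4,098.30096 + $23,358.192 + $2,824.21776 + $5,786.4612 = $36,067.17192

$36,067.17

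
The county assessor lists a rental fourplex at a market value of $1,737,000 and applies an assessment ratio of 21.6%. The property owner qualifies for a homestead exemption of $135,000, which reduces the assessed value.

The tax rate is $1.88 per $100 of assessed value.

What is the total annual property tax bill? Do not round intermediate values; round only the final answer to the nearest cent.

Assessed value = $1,737,000 × 0.216 = $375,192
Taxable value = $375,192 − $135,000 = $240,192
Tax = $240,192 × 0.0188 = $4,515.6096

$4,515.61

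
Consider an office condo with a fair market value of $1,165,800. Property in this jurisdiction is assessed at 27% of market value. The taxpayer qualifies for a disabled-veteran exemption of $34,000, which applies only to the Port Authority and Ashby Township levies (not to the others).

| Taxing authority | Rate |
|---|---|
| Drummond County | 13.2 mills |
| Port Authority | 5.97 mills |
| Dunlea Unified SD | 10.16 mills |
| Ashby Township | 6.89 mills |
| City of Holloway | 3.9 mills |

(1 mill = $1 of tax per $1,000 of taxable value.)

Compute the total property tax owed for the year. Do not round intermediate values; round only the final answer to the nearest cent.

Assessed value = $1,165,800 × 0.27 = $314,766
Drummond County: $314,766 × 0.0132 = $4,154.9112
Port Authority: ($314,766 − $34,000) × 0.00597 = $280,766 × 0.00597 = $1,676.17302
Dunlea Unified SD: $314,766 × 0.01016 = $3,198.02256
Ashby Township: ($314,766 − $34,000) × 0.00689 = $280,766 × 0.00689 = $1,934.47774
City of Holloway: $314,766 × 0.0039 = $1,227.5874
Total = $12,191.17192

$12,191.17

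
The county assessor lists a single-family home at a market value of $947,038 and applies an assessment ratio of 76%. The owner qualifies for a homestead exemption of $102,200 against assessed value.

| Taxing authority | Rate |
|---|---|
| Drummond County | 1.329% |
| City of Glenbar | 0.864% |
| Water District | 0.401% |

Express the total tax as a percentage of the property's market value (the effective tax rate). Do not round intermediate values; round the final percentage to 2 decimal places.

1.69%

Assessed value = $947,038 × 0.76 = $719,748.88
Taxable value = $719,748.88 − $102,200 = $617,548.88
Drummond County: $617,548.88 × 0.01329 = $8,207.2246152
City of Glenbar: $617,548.88 × 0.00864 = $5,335.6223232
Water District: $617,548.88 × 0.00401 = $2,476.3710088
Total tax = $16,019.2179472
Effective rate = $16,019.2179472 ÷ $947,038 = 1.69% of market value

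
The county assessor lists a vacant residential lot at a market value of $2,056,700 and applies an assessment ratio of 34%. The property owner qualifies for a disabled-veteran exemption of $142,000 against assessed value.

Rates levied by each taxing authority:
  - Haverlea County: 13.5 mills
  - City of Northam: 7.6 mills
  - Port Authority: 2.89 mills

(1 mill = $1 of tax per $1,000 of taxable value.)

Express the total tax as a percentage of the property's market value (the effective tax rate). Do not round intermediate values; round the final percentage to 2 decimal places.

Assessed value = $2,056,700 × 0.34 = $699,278
Taxable value = $699,278 − $142,000 = $557,278
Haverlea County: $557,278 × 0.0135 = $7,523.253
City of Northam: $557,278 × 0.0076 = $4,235.3128
Port Authority: $557,278 × 0.00289 = $1,610.53342
Total tax = $13,369.09922
Effective rate = $13,369.09922 ÷ $2,056,700 = 0.65% of market value

0.65%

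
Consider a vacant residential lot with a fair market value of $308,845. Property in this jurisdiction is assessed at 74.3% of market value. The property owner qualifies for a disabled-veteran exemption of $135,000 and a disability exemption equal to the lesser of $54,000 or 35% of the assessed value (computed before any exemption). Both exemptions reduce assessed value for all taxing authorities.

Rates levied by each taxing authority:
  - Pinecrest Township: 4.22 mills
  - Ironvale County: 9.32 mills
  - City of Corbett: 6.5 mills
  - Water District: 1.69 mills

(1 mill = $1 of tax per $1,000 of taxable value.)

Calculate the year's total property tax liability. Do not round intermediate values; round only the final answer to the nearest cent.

$879.45

Assessed value = $308,845 × 0.743 = $229,471.835
Disability exemption = min($54,000, 35% × $229,471.835) = min($54,000, $80,315.14225) = $54,000 (dollar cap binds)
Taxable value = $229,471.835 − $135,000 − $54,000 = $40,471.835
Pinecrest Township: $40,471.835 × 0.00422 = $170.7911437
Ironvale County: $40,471.835 × 0.00932 = $377.1975022
City of Corbett: $40,471.835 × 0.0065 = $263.0669275
Water District: $40,471.835 × 0.00169 = $68.39740115
Total = $879.45297455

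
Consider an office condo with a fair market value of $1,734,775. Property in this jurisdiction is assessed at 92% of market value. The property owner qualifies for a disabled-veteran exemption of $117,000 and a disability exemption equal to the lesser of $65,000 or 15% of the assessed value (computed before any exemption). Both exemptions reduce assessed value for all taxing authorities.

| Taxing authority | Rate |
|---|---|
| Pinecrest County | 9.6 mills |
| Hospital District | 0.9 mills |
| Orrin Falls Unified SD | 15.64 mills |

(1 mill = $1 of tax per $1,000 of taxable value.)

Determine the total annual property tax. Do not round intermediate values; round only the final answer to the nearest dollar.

Assessed value = $1,734,775 × 0.92 = $1,595,993
Disability exemption = min($65,000, 15% × $1,595,993) = min($65,000, $239,398.95) = $65,000 (dollar cap binds)
Taxable value = $1,595,993 − $117,000 − $65,000 = $1,413,993
Pinecrest County: $1,413,993 × 0.0096 = $13,574.3328
Hospital District: $1,413,993 × 0.0009 = $1,272.5937
Orrin Falls Unified SD: $1,413,993 × 0.01564 = $22,114.85052
Total = $36,961.77702

$36,962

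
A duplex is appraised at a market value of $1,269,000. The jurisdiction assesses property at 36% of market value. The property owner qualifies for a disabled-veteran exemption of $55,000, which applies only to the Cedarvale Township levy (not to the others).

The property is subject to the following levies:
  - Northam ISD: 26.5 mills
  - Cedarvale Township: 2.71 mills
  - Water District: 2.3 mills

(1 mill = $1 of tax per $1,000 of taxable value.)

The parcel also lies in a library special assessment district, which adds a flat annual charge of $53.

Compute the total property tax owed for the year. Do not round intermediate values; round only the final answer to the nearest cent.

$14,298.98

Assessed value = $1,269,000 × 0.36 = $456,840
Northam ISD: $456,840 × 0.0265 = $12,106.26
Cedarvale Township: ($456,840 − $55,000) × 0.00271 = $401,840 × 0.00271 = $1,088.9864
Water District: $456,840 × 0.0023 = $1,050.732
Levies subtotal = $14,245.9784
Total = $14,245.9784 + $53 = $14,298.9784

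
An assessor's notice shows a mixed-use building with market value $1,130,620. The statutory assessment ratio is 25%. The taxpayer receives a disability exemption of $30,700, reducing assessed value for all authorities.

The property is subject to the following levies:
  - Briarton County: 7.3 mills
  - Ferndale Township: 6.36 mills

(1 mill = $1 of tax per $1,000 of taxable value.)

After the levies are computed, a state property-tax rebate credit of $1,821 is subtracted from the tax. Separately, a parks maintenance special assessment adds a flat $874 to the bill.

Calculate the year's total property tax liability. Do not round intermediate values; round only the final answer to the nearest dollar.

$2,495

Assessed value = $1,130,620 × 0.25 = $282,655
Taxable value = $282,655 − $30,700 = $251,955
Briarton County: $251,955 × 0.0073 = $1,839.2715
Ferndale Township: $251,955 × 0.00636 = $1,602.4338
Levies subtotal = $3,441.7053
After credit = $3,441.7053 − $1,821 = $1,620.7053
Total = $1,620.7053 + $874 = $2,494.7053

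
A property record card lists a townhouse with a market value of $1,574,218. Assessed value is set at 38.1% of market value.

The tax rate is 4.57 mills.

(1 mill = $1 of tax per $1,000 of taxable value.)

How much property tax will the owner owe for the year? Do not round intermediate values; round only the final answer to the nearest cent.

Assessed value = $1,574,218 × 0.381 = $599,777.058
Tax = $599,777.058 × 0.00457 = $2,740.98115506

$2,740.98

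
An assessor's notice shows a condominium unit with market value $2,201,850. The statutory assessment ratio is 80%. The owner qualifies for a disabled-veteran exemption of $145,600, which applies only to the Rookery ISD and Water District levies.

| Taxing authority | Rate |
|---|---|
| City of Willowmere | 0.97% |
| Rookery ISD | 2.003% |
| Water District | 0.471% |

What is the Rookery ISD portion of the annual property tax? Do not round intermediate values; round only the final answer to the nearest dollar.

Assessed value = $2,201,850 × 0.8 = $1,761,480
Rookery ISD taxable value = $1,761,480 − $145,600 = $1,615,880
Rookery ISD levy = $1,615,880 × 0.02003 = $32,366.0764

$32,366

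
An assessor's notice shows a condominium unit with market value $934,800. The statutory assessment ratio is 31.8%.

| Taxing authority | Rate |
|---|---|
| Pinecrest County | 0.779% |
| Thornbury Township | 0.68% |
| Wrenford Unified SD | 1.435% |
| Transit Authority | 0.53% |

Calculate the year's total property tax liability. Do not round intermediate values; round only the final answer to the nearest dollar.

$10,178

Assessed value = $934,800 × 0.318 = $297,266.4
Pinecrest County: $297,266.4 × 0.00779 = $2,315.705256
Thornbury Township: $297,266.4 × 0.0068 = $2,021.41152
Wrenford Unified SD: $297,266.4 × 0.01435 = $4,265.77284
Transit Authority: $297,266.4 × 0.0053 = $1,575.51192
Total = $2,315.705256 + $2,021.41152 + $4,265.77284 + $1,575.51192 = $10,178.401536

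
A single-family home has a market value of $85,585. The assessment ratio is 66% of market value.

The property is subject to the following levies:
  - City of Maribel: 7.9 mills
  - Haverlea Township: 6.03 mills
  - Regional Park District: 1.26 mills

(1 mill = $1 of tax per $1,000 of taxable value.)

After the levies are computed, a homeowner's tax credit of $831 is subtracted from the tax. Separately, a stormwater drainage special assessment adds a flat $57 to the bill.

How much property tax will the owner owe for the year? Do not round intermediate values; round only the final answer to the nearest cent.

$84.02

Assessed value = $85,585 × 0.66 = $56,486.1
City of Maribel: $56,486.1 × 0.0079 = $446.24019
Haverlea Township: $56,486.1 × 0.00603 = $340.611183
Regional Park District: $56,486.1 × 0.00126 = $71.172486
Levies subtotal = $858.023859
After credit = $858.023859 − $831 = $27.023859
Total = $27.023859 + $57 = $84.023859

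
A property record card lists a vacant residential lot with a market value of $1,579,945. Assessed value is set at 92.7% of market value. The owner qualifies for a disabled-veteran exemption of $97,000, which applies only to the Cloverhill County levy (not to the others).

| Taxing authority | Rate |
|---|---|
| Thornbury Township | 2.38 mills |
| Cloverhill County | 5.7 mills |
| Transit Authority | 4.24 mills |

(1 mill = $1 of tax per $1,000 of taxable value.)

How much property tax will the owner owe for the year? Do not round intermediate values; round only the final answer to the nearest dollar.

Assessed value = $1,579,945 × 0.927 = $1,464,609.015
Thornbury Township: $1,464,609.015 × 0.00238 = $3,485.7694557
Cloverhill County: ($1,464,609.015 − $97,000) × 0.0057 = $1,367,609.015 × 0.0057 = $7,795.3713855
Transit Authority: $1,464,609.015 × 0.00424 = $6,209.9422236
Total = $17,491.0830648

$17,491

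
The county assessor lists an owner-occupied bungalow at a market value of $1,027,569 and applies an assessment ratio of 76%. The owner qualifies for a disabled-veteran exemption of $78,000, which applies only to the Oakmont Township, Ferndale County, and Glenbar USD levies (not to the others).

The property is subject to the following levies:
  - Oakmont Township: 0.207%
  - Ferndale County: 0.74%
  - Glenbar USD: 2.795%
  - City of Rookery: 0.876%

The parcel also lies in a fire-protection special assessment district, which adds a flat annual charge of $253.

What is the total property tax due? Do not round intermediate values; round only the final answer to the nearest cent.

Assessed value = $1,027,569 × 0.76 = $780,952.44
Oakmont Township: ($780,952.44 − $78,000) × 0.00207 = $702,952.44 × 0.00207 = $1,455.1115508
Ferndale County: ($780,952.44 − $78,000) × 0.0074 = $702,952.44 × 0.0074 = $5,201.848056
Glenbar USD: ($780,952.44 − $78,000) × 0.02795 = $702,952.44 × 0.02795 = $19,647.520698
City of Rookery: $780,952.44 × 0.00876 = $6,841.1433744
Levies subtotal = $33,145.6236792
Total = $33,145.6236792 + $253 = $33,398.6236792

$33,398.62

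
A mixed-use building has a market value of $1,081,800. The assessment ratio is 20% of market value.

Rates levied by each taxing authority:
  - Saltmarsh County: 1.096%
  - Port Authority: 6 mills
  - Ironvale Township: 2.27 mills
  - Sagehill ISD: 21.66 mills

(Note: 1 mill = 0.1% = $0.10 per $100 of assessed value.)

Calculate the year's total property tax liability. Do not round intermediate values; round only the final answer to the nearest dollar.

Assessed value = $1,081,800 × 0.2 = $216,360
Saltmarsh County: $216,360 × 0.01096 = $2,371.3056
Port Authority: $216,360 × 0.006 = $1,298.16
Ironvale Township: $216,360 × 0.00227 = $491.1372
Sagehill ISD: $216,360 × 0.02166 = $4,686.3576
Total = $8,846.9604

$8,847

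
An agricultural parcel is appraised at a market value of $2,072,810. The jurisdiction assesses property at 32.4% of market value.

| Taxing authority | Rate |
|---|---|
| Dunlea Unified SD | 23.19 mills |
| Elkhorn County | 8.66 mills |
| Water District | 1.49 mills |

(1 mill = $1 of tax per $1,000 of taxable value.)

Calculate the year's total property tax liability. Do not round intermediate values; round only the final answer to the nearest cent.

Assessed value = $2,072,810 × 0.324 = $671,590.44
Dunlea Unified SD: $671,590.44 × 0.02319 = $15,574.1823036
Elkhorn County: $671,590.44 × 0.00866 = $5,815.9732104
Water District: $671,590.44 × 0.00149 = $1,000.6697556
Total = $15,574.1823036 + $5,815.9732104 + $1,000.6697556 = $22,390.8252696

$22,390.83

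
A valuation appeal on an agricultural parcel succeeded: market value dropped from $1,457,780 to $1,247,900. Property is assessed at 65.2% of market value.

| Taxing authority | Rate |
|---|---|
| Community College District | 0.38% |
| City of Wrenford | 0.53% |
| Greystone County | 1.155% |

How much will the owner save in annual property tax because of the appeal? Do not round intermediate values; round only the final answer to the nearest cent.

Old assessed value = $1,457,780 × 0.652 = $950,472.56
New assessed value = $1,247,900 × 0.652 = $813,630.8
Combined rate = 0.0038 + 0.0053 + 0.01155 = 0.02065
Old tax = $950,472.56 × 0.02065 = $19,627.258364
New tax = $813,630.8 × 0.02065 = $16,801.47602
Reduction = $19,627.258364 − $16,801.47602 = $2,825.782344

$2,825.78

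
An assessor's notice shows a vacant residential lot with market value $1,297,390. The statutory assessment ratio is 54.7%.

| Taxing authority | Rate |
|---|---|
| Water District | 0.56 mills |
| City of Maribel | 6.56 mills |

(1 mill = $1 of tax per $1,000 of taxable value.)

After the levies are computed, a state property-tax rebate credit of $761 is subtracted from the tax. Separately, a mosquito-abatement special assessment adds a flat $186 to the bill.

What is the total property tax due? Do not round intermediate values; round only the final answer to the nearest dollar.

Assessed value = $1,297,390 × 0.547 = $709,672.33
Water District: $709,672.33 × 0.00056 = $397.4165048
City of Maribel: $709,672.33 × 0.00656 = $4,655.4504848
Levies subtotal = $5,052.8669896
After credit = $5,052.8669896 − $761 = $4,291.8669896
Total = $4,291.8669896 + $186 = $4,477.8669896

$4,478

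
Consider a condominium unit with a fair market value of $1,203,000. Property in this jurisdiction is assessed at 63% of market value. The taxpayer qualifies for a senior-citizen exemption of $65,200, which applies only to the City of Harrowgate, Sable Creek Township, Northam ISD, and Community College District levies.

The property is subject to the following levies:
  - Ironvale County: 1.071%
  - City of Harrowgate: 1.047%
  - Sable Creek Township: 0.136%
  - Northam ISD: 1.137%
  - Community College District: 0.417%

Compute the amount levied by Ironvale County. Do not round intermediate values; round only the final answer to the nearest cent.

Assessed value = $1,203,000 × 0.63 = $757,890
Ironvale County taxable value = $757,890 (exemption does not apply)
Ironvale County levy = $757,890 × 0.01071 = $8,117.0019

$8,117.00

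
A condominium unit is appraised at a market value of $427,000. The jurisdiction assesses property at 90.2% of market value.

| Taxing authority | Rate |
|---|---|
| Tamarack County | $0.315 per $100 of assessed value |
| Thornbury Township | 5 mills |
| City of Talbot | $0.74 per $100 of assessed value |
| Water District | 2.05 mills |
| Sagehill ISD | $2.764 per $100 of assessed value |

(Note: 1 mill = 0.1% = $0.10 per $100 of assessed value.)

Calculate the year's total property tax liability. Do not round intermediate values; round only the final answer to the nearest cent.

Assessed value = $427,000 × 0.902 = $385,154
Tamarack County: $385,154 × 0.00315 = $1,213.2351
Thornbury Township: $385,154 × 0.005 = $1,925.77
City of Talbot: $385,154 × 0.0074 = $2,850.1396
Water District: $385,154 × 0.00205 = $789.5657
Sagehill ISD: $385,154 × 0.02764 = $10,645.65656
Total = $17,424.36696

$17,424.37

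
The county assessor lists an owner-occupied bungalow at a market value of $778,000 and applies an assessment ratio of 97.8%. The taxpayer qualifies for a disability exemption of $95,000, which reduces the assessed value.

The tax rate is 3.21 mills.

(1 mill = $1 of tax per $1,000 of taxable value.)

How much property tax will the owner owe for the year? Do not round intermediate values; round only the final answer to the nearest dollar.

Assessed value = $778,000 × 0.978 = $760,884
Taxable value = $760,884 − $95,000 = $665,884
Tax = $665,884 × 0.00321 = $2,137.48764

$2,137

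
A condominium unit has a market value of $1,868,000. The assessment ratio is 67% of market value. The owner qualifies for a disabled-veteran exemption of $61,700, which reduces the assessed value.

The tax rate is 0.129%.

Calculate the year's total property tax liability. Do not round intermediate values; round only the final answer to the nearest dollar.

$1,535

Assessed value = $1,868,000 × 0.67 = $1,251,560
Taxable value = $1,251,560 − $61,700 = $1,189,860
Tax = $1,189,860 × 0.00129 = $1,534.9194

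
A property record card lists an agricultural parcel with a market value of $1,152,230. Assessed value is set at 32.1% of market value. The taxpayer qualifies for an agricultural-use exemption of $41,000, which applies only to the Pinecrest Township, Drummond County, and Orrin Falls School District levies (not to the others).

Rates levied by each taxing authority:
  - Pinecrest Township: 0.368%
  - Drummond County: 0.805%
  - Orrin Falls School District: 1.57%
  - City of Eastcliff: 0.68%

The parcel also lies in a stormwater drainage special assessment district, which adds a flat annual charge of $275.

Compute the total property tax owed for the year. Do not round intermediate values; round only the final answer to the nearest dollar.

$11,811

Assessed value = $1,152,230 × 0.321 = $369,865.83
Pinecrest Township: ($369,865.83 − $41,000) × 0.00368 = $328,865.83 × 0.00368 = $1,210.2262544
Drummond County: ($369,865.83 − $41,000) × 0.00805 = $328,865.83 × 0.00805 = $2,647.3699315
Orrin Falls School District: ($369,865.83 − $41,000) × 0.0157 = $328,865.83 × 0.0157 = $5,163.193531
City of Eastcliff: $369,865.83 × 0.0068 = $2,515.087644
Levies subtotal = $11,535.8773609
Total = $11,535.8773609 + $275 = $11,810.8773609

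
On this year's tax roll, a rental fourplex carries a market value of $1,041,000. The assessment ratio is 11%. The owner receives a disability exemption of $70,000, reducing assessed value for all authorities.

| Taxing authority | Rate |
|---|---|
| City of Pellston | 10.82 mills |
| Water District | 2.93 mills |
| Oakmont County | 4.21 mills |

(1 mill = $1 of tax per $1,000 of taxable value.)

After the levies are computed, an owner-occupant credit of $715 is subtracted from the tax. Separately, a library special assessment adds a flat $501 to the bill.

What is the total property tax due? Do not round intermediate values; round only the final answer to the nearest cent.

$585.40

Assessed value = $1,041,000 × 0.11 = $114,510
Taxable value = $114,510 − $70,000 = $44,510
City of Pellston: $44,510 × 0.01082 = $481.5982
Water District: $44,510 × 0.00293 = $130.4143
Oakmont County: $44,510 × 0.00421 = $187.3871
Levies subtotal = $799.3996
After credit = $799.3996 − $715 = $84.3996
Total = $84.3996 + $501 = $585.3996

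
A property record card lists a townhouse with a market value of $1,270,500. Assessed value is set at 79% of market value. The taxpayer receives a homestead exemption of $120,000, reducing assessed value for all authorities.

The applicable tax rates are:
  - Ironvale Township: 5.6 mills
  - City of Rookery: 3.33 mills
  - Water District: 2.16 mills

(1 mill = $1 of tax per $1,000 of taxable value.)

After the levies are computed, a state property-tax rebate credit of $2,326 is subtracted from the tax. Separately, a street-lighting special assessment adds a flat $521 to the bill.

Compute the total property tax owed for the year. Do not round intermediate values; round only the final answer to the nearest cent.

Assessed value = $1,270,500 × 0.79 = $1,003,695
Taxable value = $1,003,695 − $120,000 = $883,695
Ironvale Township: $883,695 × 0.0056 = $4,948.692
City of Rookery: $883,695 × 0.00333 = $2,942.70435
Water District: $883,695 × 0.00216 = $1,908.7812
Levies subtotal = $9,800.17755
After credit = $9,800.17755 − $2,326 = $7,474.17755
Total = $7,474.17755 + $521 = $7,995.17755

$7,995.18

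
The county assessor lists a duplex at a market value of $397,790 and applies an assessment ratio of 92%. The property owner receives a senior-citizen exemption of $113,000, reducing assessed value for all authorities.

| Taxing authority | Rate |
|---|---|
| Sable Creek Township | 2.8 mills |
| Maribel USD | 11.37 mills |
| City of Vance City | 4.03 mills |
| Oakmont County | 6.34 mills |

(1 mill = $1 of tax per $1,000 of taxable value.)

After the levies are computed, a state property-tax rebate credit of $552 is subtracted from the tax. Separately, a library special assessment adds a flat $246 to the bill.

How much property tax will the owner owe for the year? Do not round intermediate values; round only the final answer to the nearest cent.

$5,901.81

Assessed value = $397,790 × 0.92 = $365,966.8
Taxable value = $365,966.8 − $113,000 = $252,966.8
Sable Creek Township: $252,966.8 × 0.0028 = $708.30704
Maribel USD: $252,966.8 × 0.01137 = $2,876.232516
City of Vance City: $252,966.8 × 0.00403 = $1,019.456204
Oakmont County: $252,966.8 × 0.00634 = $1,603.809512
Levies subtotal = $6,207.805272
After credit = $6,207.805272 − $552 = $5,655.805272
Total = $5,655.805272 + $246 = $5,901.805272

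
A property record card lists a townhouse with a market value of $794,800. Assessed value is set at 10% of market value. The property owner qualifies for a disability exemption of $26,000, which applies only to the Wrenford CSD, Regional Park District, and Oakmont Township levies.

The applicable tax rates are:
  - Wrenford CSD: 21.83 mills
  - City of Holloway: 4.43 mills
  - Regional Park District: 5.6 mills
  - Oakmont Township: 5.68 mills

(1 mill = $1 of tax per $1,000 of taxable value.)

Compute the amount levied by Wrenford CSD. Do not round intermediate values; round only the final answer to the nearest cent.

$1,167.47

Assessed value = $794,800 × 0.1 = $79,480
Wrenford CSD taxable value = $79,480 − $26,000 = $53,480
Wrenford CSD levy = $53,480 × 0.02183 = $1,167.4684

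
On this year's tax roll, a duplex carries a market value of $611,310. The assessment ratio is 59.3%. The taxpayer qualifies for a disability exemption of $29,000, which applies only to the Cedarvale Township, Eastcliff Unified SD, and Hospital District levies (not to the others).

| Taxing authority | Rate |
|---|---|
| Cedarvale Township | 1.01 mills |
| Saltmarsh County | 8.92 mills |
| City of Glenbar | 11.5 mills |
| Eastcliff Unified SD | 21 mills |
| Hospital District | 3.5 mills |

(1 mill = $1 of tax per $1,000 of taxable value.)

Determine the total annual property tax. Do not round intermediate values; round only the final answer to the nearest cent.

Assessed value = $611,310 × 0.593 = $362,506.83
Cedarvale Township: ($362,506.83 − $29,000) × 0.00101 = $333,506.83 × 0.00101 = $336.8418983
Saltmarsh County: $362,506.83 × 0.00892 = $3,233.5609236
City of Glenbar: $362,506.83 × 0.0115 = $4,168.828545
Eastcliff Unified SD: ($362,506.83 − $29,000) × 0.021 = $333,506.83 × 0.021 = $7,003.64343
Hospital District: ($362,506.83 − $29,000) × 0.0035 = $333,506.83 × 0.0035 = $1,167.273905
Total = $15,910.1487019

$15,910.15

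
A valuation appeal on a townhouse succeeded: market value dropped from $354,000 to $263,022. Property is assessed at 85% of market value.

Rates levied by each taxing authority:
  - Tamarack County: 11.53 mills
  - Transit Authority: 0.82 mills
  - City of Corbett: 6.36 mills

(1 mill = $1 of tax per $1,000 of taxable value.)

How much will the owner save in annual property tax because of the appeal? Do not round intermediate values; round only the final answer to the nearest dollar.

Old assessed value = $354,000 × 0.85 = $300,900
New assessed value = $263,022 × 0.85 = $223,568.7
Combined rate = 0.01153 + 0.00082 + 0.00636 = 0.01871
Old tax = $300,900 × 0.01871 = $5,629.839
New tax = $223,568.7 × 0.01871 = $4,182.970377
Reduction = $5,629.839 − $4,182.970377 = $1,446.868623

$1,447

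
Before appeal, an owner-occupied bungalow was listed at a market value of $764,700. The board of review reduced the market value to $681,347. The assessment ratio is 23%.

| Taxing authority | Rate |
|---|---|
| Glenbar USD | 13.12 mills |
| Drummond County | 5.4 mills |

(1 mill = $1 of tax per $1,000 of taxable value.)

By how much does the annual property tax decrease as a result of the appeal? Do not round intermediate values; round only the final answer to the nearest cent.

$355.05

Old assessed value = $764,700 × 0.23 = $175,881
New assessed value = $681,347 × 0.23 = $156,709.81
Combined rate = 0.01312 + 0.0054 = 0.01852
Old tax = $175,881 × 0.01852 = $3,257.31612
New tax = $156,709.81 × 0.01852 = $2,902.2656812
Reduction = $3,257.31612 − $2,902.2656812 = $355.0504388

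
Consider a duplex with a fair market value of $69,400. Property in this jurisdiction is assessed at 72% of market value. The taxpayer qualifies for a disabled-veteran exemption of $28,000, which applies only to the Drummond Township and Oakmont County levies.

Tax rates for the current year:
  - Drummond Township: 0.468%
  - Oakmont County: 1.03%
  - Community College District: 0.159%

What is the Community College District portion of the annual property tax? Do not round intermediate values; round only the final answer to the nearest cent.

Assessed value = $69,400 × 0.72 = $49,968
Community College District taxable value = $49,968 (exemption does not apply)
Community College District levy = $49,968 × 0.00159 = $79.44912

$79.45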